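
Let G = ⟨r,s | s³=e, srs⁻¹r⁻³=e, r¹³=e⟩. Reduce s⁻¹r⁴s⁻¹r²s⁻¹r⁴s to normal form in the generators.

Multiply left to right, reducing at each step:
  (s²) · r⁴ = r¹⁰s²
  (r¹⁰s²) · s⁻¹ = r¹⁰s
  (r¹⁰s) · r² = r³s
  (r³s) · s⁻¹ = r³
  (r³) · r⁴ = r⁷
  (r⁷) · s = r⁷s

Answer: r⁷s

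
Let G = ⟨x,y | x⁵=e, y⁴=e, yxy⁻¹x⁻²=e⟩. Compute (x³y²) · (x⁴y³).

Compute (x³y²) · (x⁴y³) by multiplying left to right and reducing via the relations at each step:
  (x³y²) · x⁴ = x⁴y²
  (x⁴y²) · y³ = x⁴y

Answer: x⁴y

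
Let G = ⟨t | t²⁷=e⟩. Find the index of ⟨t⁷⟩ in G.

First find ord(t⁷) by computing successive powers:
  (t⁷)¹ = t⁷, (t⁷)² = t¹⁴, (t⁷)³ = t²¹, (t⁷)⁴ = t, (t⁷)⁵ = t⁸, (t⁷)⁶ = t¹⁵, (t⁷)⁷ = t²², (t⁷)⁸ = t², (t⁷)⁹ = t⁹, (t⁷)¹⁰ = t¹⁶, (t⁷)¹¹ = t²³, (t⁷)¹² = t³, (t⁷)¹³ = t¹⁰, (t⁷)¹⁴ = t¹⁷, (t⁷)¹⁵ = t²⁴, (t⁷)¹⁶ = t⁴, (t⁷)¹⁷ = t¹¹, (t⁷)¹⁸ = t¹⁸, (t⁷)¹⁹ = t²⁵, (t⁷)²⁰ = t⁵, (t⁷)²¹ = t¹², (t⁷)²² = t¹⁹, (t⁷)²³ = t²⁶, (t⁷)²⁴ = t⁶, (t⁷)²⁵ = t¹³, (t⁷)²⁶ = t²⁰, (t⁷)²⁷ = e.
So |⟨t⁷⟩| = ord(t⁷) = 27. With |G| = 27, by Lagrange [G : ⟨t⁷⟩] = 27/27 = 1.

Answer: 1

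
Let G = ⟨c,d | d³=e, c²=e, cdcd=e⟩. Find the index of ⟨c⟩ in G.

First find ord(c) by computing successive powers:
  c¹ = c, c² = e.
So |⟨c⟩| = ord(c) = 2. With |G| = 6, by Lagrange [G : ⟨c⟩] = 6/2 = 3.

Answer: 3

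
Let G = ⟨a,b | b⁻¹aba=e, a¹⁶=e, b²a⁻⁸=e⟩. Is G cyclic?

Every cyclic group is abelian. But a·b = ab while b·a = a⁷b⁻¹, so a·b ≠ b·a and G is not abelian. Hence G is not cyclic.

Answer: No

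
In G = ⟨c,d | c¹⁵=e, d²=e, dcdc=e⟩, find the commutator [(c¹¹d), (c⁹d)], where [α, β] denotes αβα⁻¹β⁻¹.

[(c¹¹d), (c⁹d)] = (c¹¹d)·(c⁹d)·(c¹¹d)⁻¹·(c⁹d)⁻¹.
  (c¹¹d) · (c⁹d) = c²
  (c²) · (c¹¹d) = c¹³d
  (c¹³d) · (c⁹d) = c⁴

Answer: c⁴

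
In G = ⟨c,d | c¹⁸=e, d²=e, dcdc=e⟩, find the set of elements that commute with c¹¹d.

⟨c¹¹d⟩ ⊆ C_G(c¹¹d) since powers of c¹¹d commute with c¹¹d; so |C_G(c¹¹d)| ≥ |⟨c¹¹d⟩| = 2.
By orbit–stabilizer, |C_G(c¹¹d)| = |G| / |conj. class of c¹¹d| = 36 / 9 = 4.
The 4 elements commuting with c¹¹d are {e, c⁹, c²d, c¹¹d}.

Answer: {e, c⁹, c²d, c¹¹d}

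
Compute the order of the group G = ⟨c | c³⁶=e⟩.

G is generated by a single element, so G is cyclic. The relator gives c³⁶ = e and no smaller power is forced to be e, so the 36 powers {c, e, c², c³, c⁴, c⁵, c⁶, c⁷, c⁸, c⁹, c²², c²³, c²¹, c²⁰, c²⁴, c²⁵, c²⁶, c²⁷, c²⁸, c²⁹, c³², c³³, c³¹, c³⁰, c³⁴, c³⁵, c¹², c¹³, c¹¹, c¹⁰, c¹⁴, c¹⁵, c¹⁶, c¹⁷, c¹⁸, c¹⁹} are distinct. Hence |G| = 36.

Answer: 36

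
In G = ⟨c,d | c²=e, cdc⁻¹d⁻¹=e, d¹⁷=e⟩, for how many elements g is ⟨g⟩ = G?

G is cyclic of order 34. An element generates G iff its order is 34, and a cyclic group of order 34 has exactly φ(34) = 16 such elements.

Answer: 16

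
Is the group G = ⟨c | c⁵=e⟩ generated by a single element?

|G| = 5. The element c has order 5 (its powers give 5 distinct elements), so ⟨c⟩ = G and G is cyclic.

Answer: Yes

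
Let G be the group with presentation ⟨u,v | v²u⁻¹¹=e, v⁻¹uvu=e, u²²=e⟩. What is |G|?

Enumerate words in the generators, reducing via the relations: the distinct elements are
  {e, u, v, uv, u², u³, u⁴, u⁵, u⁶, u⁷, u⁸, u⁹, u²v, u²¹, u²⁰, u³v, u¹², u¹³, u¹¹, u¹⁰, u¹⁴, u¹⁵, u¹⁶, u¹⁷, u¹⁸, u¹⁹, u⁴v, u⁵v, u⁶v, u⁷v, u⁸v, u⁹v, v⁻¹, uv⁻¹, u¹⁰v, u²v⁻¹, u³v⁻¹, u⁴v⁻¹, u⁵v⁻¹, u⁶v⁻¹, u⁷v⁻¹, u⁸v⁻¹, u⁹v⁻¹, u¹⁰v⁻¹}.
No further products give new elements, so |G| = 44.

Answer: 44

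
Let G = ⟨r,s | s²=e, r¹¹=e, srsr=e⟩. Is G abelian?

r·s = rs but s·r = r¹⁰s, so r·s ≠ s·r and G is not abelian.

Answer: No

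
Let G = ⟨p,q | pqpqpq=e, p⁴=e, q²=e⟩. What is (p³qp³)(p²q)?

Compute (p³qp³) · (p²q) by multiplying left to right and reducing via the relations at each step:
  (p³qp³) · p² = p³qp
  (p³qp) · q = p²qp³

Answer: p²qp³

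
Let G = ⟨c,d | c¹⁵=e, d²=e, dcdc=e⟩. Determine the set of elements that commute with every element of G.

An element z ∈ Z(G) iff z commutes with every generator.
For example e is central: e·c = c = c·e; e·d = d = d·e.
Whereas c ∉ Z(G) since c·d = cd ≠ c¹⁴d = d·c.
Checking each of the 30 elements this way gives Z(G) = {e}, of order 1.

Answer: {e}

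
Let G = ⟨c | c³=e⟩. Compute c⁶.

Compute successive powers of c, reducing at each step:
  c²: c · c = c²
  c³: (c²) · c = e
  c⁴: e · c = c
  c⁵: c · c = c²
  c⁶: (c²) · c = e

Answer: e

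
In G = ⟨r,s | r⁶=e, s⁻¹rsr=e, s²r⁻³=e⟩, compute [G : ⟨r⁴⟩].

First find ord(r⁴) by computing successive powers:
  (r⁴)¹ = r⁴, (r⁴)² = r², (r⁴)³ = e.
So |⟨r⁴⟩| = ord(r⁴) = 3. With |G| = 12, by Lagrange [G : ⟨r⁴⟩] = 12/3 = 4.

Answer: 4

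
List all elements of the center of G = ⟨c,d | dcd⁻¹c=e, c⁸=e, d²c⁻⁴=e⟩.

An element z ∈ Z(G) iff z commutes with every generator.
For example c⁴ is central: (c⁴)·c = c⁵ = c·(c⁴); (c⁴)·d = d⁻¹ = d·(c⁴).
Whereas c ∉ Z(G) since c·d = cd ≠ c³d⁻¹ = d·c.
Checking each of the 16 elements this way gives Z(G) = {e, c⁴}, of order 2.

Answer: {e, c⁴}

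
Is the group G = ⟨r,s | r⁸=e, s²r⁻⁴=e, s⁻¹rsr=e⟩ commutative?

r·s = rs but s·r = r³s⁻¹, so r·s ≠ s·r and G is not abelian.

Answer: No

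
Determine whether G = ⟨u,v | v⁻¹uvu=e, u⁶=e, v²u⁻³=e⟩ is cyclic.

Every cyclic group is abelian. But u·v = uv while v·u = u²v⁻¹, so u·v ≠ v·u and G is not abelian. Hence G is not cyclic.

Answer: No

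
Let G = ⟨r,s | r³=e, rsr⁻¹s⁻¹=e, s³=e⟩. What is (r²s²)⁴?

Compute successive powers of (r²s²), reducing at each step:
  (r²s²)²: (r²s²) · r² = rs²;   (rs²) · s² = rs
  (r²s²)³: (rs) · r² = s;   s · s² = e
  (r²s²)⁴: e · r² = r²;   (r²) · s² = r²s²

Answer: r²s²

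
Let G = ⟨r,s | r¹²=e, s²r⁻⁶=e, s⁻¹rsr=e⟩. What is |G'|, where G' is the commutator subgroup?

G' = [G, G] is generated by all commutators. The generator-pair commutators are: [r, s] = r².
The subgroup they normally generate is {e, r², r⁴, r⁶, r⁸, r¹⁰}, of order 6.
Check: |G/G'| = 24/6 = 4 is the order of the abelianisation.

Answer: 6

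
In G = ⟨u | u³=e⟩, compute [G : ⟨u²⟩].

First find ord(u²) by computing successive powers:
  (u²)¹ = u², (u²)² = u, (u²)³ = e.
So |⟨u²⟩| = ord(u²) = 3. With |G| = 3, by Lagrange [G : ⟨u²⟩] = 3/3 = 1.

Answer: 1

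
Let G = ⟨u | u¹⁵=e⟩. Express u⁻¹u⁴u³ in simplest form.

Multiply left to right, reducing at each step:
  (u¹⁴) · u⁴ = u³
  (u³) · u³ = u⁶

Answer: u⁶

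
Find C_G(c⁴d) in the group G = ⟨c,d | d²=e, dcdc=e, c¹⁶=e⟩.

⟨c⁴d⟩ ⊆ C_G(c⁴d) since powers of c⁴d commute with c⁴d; so |C_G(c⁴d)| ≥ |⟨c⁴d⟩| = 2.
By orbit–stabilizer, |C_G(c⁴d)| = |G| / |conj. class of c⁴d| = 32 / 8 = 4.
The 4 elements commuting with c⁴d are {e, c⁸, c⁴d, c¹²d}.

Answer: {e, c⁸, c⁴d, c¹²d}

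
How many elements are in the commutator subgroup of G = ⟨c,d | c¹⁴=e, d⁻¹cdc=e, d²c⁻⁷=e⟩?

G' = [G, G] is generated by all commutators. The generator-pair commutators are: [c, d] = c².
The subgroup they normally generate is {e, c², c⁴, c⁶, c⁸, c¹⁰, c¹²}, of order 7.
Check: |G/G'| = 28/7 = 4 is the order of the abelianisation.

Answer: 7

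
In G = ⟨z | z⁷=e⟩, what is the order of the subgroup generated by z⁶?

|⟨z⁶⟩| equals the order of z⁶. Compute successive powers until reaching e:
  (z⁶)¹ = z⁶, (z⁶)² = z⁵, (z⁶)³ = z⁴, (z⁶)⁴ = z³, (z⁶)⁵ = z², (z⁶)⁶ = z, (z⁶)⁷ = e.
The smallest positive k with (z⁶)ᵏ = e is 7, so |⟨z⁶⟩| = 7.

Answer: 7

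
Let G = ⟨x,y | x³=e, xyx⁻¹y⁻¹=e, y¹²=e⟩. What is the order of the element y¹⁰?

Compute successive powers until reaching e:
  (y¹⁰)¹ = y¹⁰, (y¹⁰)² = y⁸, (y¹⁰)³ = y⁶, (y¹⁰)⁴ = y⁴, (y¹⁰)⁵ = y², (y¹⁰)⁶ = e.
The smallest positive k with (y¹⁰)ᵏ = e is 6.

Answer: 6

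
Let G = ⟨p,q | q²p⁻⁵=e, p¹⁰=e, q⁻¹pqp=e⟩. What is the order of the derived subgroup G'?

G' = [G, G] is generated by all commutators. The generator-pair commutators are: [p, q] = p².
The subgroup they normally generate is {e, p², p⁴, p⁶, p⁸}, of order 5.
Check: |G/G'| = 20/5 = 4 is the order of the abelianisation.

Answer: 5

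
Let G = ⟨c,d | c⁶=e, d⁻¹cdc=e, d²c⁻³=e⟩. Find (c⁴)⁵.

Compute successive powers of (c⁴), reducing at each step:
  (c⁴)²: (c⁴) · c⁴ = c²
  (c⁴)³: (c²) · c⁴ = e
  (c⁴)⁴: e · c⁴ = c⁴
  (c⁴)⁵: (c⁴) · c⁴ = c²

Answer: c²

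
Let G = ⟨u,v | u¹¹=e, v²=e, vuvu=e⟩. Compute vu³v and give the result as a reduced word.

Multiply left to right, reducing at each step:
  v · u³ = u⁸v
  (u⁸v) · v = u⁸

Answer: u⁸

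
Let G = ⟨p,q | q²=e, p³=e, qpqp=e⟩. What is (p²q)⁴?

Compute successive powers of (p²q), reducing at each step:
  (p²q)²: (p²q) · p² = q;   q · q = e
  (p²q)³: e · p² = p²;   (p²) · q = p²q
  (p²q)⁴: (p²q) · p² = q;   q · q = e

Answer: e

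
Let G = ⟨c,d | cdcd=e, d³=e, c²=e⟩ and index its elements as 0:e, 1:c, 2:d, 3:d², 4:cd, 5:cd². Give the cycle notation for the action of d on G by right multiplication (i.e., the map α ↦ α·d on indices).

(0 2 3)(1 4 5)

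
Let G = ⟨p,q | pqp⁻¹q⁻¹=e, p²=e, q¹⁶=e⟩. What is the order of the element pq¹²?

Compute successive powers until reaching e:
  (pq¹²)¹ = pq¹², (pq¹²)² = q⁸, (pq¹²)³ = pq⁴, (pq¹²)⁴ = e.
The smallest positive k with (pq¹²)ᵏ = e is 4.

Answer: 4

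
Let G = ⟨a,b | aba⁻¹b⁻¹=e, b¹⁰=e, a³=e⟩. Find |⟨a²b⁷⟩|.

|⟨a²b⁷⟩| equals the order of a²b⁷. Compute successive powers until reaching e:
  (a²b⁷)¹ = a²b⁷, (a²b⁷)² = ab⁴, (a²b⁷)³ = b, (a²b⁷)⁴ = a²b⁸, (a²b⁷)⁵ = ab⁵, (a²b⁷)⁶ = b², (a²b⁷)⁷ = a²b⁹, (a²b⁷)⁸ = ab⁶, (a²b⁷)⁹ = b³, (a²b⁷)¹⁰ = a², (a²b⁷)¹¹ = ab⁷, (a²b⁷)¹² = b⁴, (a²b⁷)¹³ = a²b, (a²b⁷)¹⁴ = ab⁸, (a²b⁷)¹⁵ = b⁵, (a²b⁷)¹⁶ = a²b², (a²b⁷)¹⁷ = ab⁹, (a²b⁷)¹⁸ = b⁶, (a²b⁷)¹⁹ = a²b³, (a²b⁷)²⁰ = a, (a²b⁷)²¹ = b⁷, (a²b⁷)²² = a²b⁴, (a²b⁷)²³ = ab, (a²b⁷)²⁴ = b⁸, (a²b⁷)²⁵ = a²b⁵, (a²b⁷)²⁶ = ab², (a²b⁷)²⁷ = b⁹, (a²b⁷)²⁸ = a²b⁶, (a²b⁷)²⁹ = ab³, (a²b⁷)³⁰ = e.
The smallest positive k with (a²b⁷)ᵏ = e is 30, so |⟨a²b⁷⟩| = 30.

Answer: 30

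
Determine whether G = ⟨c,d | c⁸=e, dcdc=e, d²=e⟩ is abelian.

c·d = cd but d·c = c⁷d, so c·d ≠ d·c and G is not abelian.

Answer: No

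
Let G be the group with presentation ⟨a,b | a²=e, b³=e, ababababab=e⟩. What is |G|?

Enumerate words in the generators, reducing via the relations: the distinct elements are
  {a, b, e, ab, ba, b², aba, ab², bab, b²a, abab, ab²a, baba, bab², b²ab, ababa, abab², ab²ab, bab²a, b²aba, b²ab², abab²a, ab²aba, ab²ab², babab², bab²ab, b²abab, b²ab²a, abab²ab, ab²abab, ab²ab²a, babab²a, bab²aba, bab²ab², b²abab², b²ab²ab, abab²aba, abab²ab², ab²abab², babab²ab, bab²abab, b²abab²a, b²ab²aba, abab²abab, ab²abab²a, babab²ab², bab²abab², b²abab²ab, b²ab²abab, abab²abab², ab²abab²ab, bab²abab²a, b²abab²aba, b²abab²ab², b²ab²abab², abab²abab²a, ab²abab²aba, ab²abab²ab², bab²abab²ab, abab²abab²ab}.
No further products give new elements, so |G| = 60.

Answer: 60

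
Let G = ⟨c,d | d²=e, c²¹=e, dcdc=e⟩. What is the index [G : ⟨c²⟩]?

First find ord(c²) by computing successive powers:
  (c²)¹ = c², (c²)² = c⁴, (c²)³ = c⁶, (c²)⁴ = c⁸, (c²)⁵ = c¹⁰, (c²)⁶ = c¹², (c²)⁷ = c¹⁴, (c²)⁸ = c¹⁶, (c²)⁹ = c¹⁸, (c²)¹⁰ = c²⁰, (c²)¹¹ = c, (c²)¹² = c³, (c²)¹³ = c⁵, (c²)¹⁴ = c⁷, (c²)¹⁵ = c⁹, (c²)¹⁶ = c¹¹, (c²)¹⁷ = c¹³, (c²)¹⁸ = c¹⁵, (c²)¹⁹ = c¹⁷, (c²)²⁰ = c¹⁹, (c²)²¹ = e.
So |⟨c²⟩| = ord(c²) = 21. With |G| = 42, by Lagrange [G : ⟨c²⟩] = 42/21 = 2.

Answer: 2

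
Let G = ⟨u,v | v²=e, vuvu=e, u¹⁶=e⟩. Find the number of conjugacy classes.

The conjugacy classes (representative and size) are:
  [e] (size 1), [u¹⁵] (size 2), [u²] (size 2), [u³] (size 2), [u¹²] (size 2), [u⁵] (size 2), [u⁶] (size 2), [u⁷] (size 2), [u⁸] (size 1), [u²v] (size 8), [u¹⁵v] (size 8).
Class equation: 1 + 2 + 2 + 2 + 2 + 2 + 2 + 2 + 1 + 8 + 8 = 32 = |G|. So G has 11 conjugacy classes.

Answer: 11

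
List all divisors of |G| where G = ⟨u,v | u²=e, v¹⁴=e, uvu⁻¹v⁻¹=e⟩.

|G| = 28 = 2² · 7. By Lagrange's theorem the order of any subgroup divides 28; the divisors of 28 are 1, 2, 4, 7, 14, 28.

Answer: 1, 2, 4, 7, 14, 28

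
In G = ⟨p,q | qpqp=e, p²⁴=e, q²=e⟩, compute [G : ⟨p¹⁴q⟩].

First find ord(p¹⁴q) by computing successive powers:
  (p¹⁴q)¹ = p¹⁴q, (p¹⁴q)² = e.
So |⟨p¹⁴q⟩| = ord(p¹⁴q) = 2. With |G| = 48, by Lagrange [G : ⟨p¹⁴q⟩] = 48/2 = 24.

Answer: 24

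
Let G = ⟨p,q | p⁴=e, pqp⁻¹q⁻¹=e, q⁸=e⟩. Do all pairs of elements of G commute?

Each pair of generators commutes: p·q = pq = q·p. Since the generators pairwise commute, every element of G commutes with every other, so G is abelian.

Answer: Yes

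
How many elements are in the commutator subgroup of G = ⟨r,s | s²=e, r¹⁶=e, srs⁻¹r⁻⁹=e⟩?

G' = [G, G] is generated by all commutators. The generator-pair commutators are: [r, s] = r⁸.
The subgroup they normally generate is {e, r⁸}, of order 2.
Check: |G/G'| = 32/2 = 16 is the order of the abelianisation.

Answer: 2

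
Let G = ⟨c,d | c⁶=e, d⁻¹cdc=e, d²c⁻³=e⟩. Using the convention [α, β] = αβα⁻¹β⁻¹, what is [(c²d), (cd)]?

[(c²d), (cd)] = (c²d)·(cd)·(c²d)⁻¹·(cd)⁻¹.
  (c²d) · (cd) = c⁴
  (c⁴) · (c²d⁻¹) = d⁻¹
  (d⁻¹) · (cd⁻¹) = c²

Answer: c²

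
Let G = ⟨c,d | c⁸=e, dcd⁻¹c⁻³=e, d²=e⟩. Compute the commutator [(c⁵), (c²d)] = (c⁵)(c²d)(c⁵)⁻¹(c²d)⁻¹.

[(c⁵), (c²d)] = (c⁵)·(c²d)·(c⁵)⁻¹·(c²d)⁻¹.
  (c⁵) · (c²d) = c⁷d
  (c⁷d) · (c³) = d
  d · (c²d) = c⁶

Answer: c⁶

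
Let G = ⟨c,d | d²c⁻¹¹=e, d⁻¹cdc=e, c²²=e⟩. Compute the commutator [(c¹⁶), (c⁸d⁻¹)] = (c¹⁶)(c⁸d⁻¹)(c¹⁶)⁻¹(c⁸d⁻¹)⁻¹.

[(c¹⁶), (c⁸d⁻¹)] = (c¹⁶)·(c⁸d⁻¹)·(c¹⁶)⁻¹·(c⁸d⁻¹)⁻¹.
  (c¹⁶) · (c⁸d⁻¹) = c²d⁻¹
  (c²d⁻¹) · (c⁶) = c⁷d
  (c⁷d) · (c⁸d) = c¹⁰

Answer: c¹⁰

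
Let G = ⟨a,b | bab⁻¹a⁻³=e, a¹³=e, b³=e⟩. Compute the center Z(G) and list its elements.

An element z ∈ Z(G) iff z commutes with every generator.
For example e is central: e·a = a = a·e; e·b = b = b·e.
Whereas a ∉ Z(G) since a·b = ab ≠ a³b = b·a.
Checking each of the 39 elements this way gives Z(G) = {e}, of order 1.

Answer: {e}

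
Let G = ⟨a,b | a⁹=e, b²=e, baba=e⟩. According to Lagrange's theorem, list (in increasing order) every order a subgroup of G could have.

|G| = 18 = 2 · 3². By Lagrange's theorem the order of any subgroup divides 18; the divisors of 18 are 1, 2, 3, 6, 9, 18.

Answer: 1, 2, 3, 6, 9, 18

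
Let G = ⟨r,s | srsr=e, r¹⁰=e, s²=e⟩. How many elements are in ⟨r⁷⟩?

|⟨r⁷⟩| equals the order of r⁷. Compute successive powers until reaching e:
  (r⁷)¹ = r⁷, (r⁷)² = r⁴, (r⁷)³ = r, (r⁷)⁴ = r⁸, (r⁷)⁵ = r⁵, (r⁷)⁶ = r², (r⁷)⁷ = r⁹, (r⁷)⁸ = r⁶, (r⁷)⁹ = r³, (r⁷)¹⁰ = e.
The smallest positive k with (r⁷)ᵏ = e is 10, so |⟨r⁷⟩| = 10.

Answer: 10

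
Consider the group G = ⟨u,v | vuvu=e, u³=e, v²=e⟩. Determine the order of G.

Enumerate words in the generators, reducing via the relations: the distinct elements are
  {e, u, v, uv, u², u²v}.
No further products give new elements, so |G| = 6.

Answer: 6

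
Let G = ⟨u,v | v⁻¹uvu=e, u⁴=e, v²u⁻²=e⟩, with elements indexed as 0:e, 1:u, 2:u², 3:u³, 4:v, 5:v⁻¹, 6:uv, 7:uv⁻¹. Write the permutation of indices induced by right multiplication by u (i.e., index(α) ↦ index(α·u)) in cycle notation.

(0 1 2 3)(4 7 5 6)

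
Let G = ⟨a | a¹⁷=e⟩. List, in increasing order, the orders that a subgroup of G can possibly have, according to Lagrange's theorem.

|G| = 17 = 17. By Lagrange's theorem the order of any subgroup divides 17; the divisors of 17 are 1, 17.

Answer: 1, 17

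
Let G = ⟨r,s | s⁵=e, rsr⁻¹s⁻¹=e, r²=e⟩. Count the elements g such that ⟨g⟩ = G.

G is cyclic of order 10. An element generates G iff its order is 10, and a cyclic group of order 10 has exactly φ(10) = 4 such elements.

Answer: 4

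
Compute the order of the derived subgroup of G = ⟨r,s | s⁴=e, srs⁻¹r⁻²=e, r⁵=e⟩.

G' = [G, G] is generated by all commutators. The generator-pair commutators are: [r, s] = r⁴.
The subgroup they normally generate is {e, r, r², r³, r⁴}, of order 5.
Check: |G/G'| = 20/5 = 4 is the order of the abelianisation.

Answer: 5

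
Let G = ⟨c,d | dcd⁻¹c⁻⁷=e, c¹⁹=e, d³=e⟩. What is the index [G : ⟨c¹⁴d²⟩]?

First find ord(c¹⁴d²) by computing successive powers:
  (c¹⁴d²)¹ = c¹⁴d², (c¹⁴d²)² = c¹⁶d, (c¹⁴d²)³ = e.
So |⟨c¹⁴d²⟩| = ord(c¹⁴d²) = 3. With |G| = 57, by Lagrange [G : ⟨c¹⁴d²⟩] = 57/3 = 19.

Answer: 19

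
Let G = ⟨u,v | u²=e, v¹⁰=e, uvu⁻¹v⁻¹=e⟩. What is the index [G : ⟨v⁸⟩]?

First find ord(v⁸) by computing successive powers:
  (v⁸)¹ = v⁸, (v⁸)² = v⁶, (v⁸)³ = v⁴, (v⁸)⁴ = v², (v⁸)⁵ = e.
So |⟨v⁸⟩| = ord(v⁸) = 5. With |G| = 20, by Lagrange [G : ⟨v⁸⟩] = 20/5 = 4.

Answer: 4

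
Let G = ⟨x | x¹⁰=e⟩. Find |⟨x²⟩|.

|⟨x²⟩| equals the order of x². Compute successive powers until reaching e:
  (x²)¹ = x², (x²)² = x⁴, (x²)³ = x⁶, (x²)⁴ = x⁸, (x²)⁵ = e.
The smallest positive k with (x²)ᵏ = e is 5, so |⟨x²⟩| = 5.

Answer: 5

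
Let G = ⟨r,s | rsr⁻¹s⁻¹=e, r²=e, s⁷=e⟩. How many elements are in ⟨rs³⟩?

|⟨rs³⟩| equals the order of rs³. Compute successive powers until reaching e:
  (rs³)¹ = rs³, (rs³)² = s⁶, (rs³)³ = rs², (rs³)⁴ = s⁵, (rs³)⁵ = rs, (rs³)⁶ = s⁴, (rs³)⁷ = r, (rs³)⁸ = s³, (rs³)⁹ = rs⁶, (rs³)¹⁰ = s², (rs³)¹¹ = rs⁵, (rs³)¹² = s, (rs³)¹³ = rs⁴, (rs³)¹⁴ = e.
The smallest positive k with (rs³)ᵏ = e is 14, so |⟨rs³⟩| = 14.

Answer: 14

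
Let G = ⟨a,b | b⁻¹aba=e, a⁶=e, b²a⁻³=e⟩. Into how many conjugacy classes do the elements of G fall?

The conjugacy classes (representative and size) are:
  [e] (size 1), [a] (size 2), [a²] (size 2), [a³] (size 1), [ab⁻¹] (size 3), [a²b⁻¹] (size 3).
Class equation: 1 + 2 + 2 + 1 + 3 + 3 = 12 = |G|. So G has 6 conjugacy classes.

Answer: 6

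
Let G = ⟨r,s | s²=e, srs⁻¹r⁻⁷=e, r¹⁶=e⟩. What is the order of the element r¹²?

Compute successive powers until reaching e:
  (r¹²)¹ = r¹², (r¹²)² = r⁸, (r¹²)³ = r⁴, (r¹²)⁴ = e.
The smallest positive k with (r¹²)ᵏ = e is 4.

Answer: 4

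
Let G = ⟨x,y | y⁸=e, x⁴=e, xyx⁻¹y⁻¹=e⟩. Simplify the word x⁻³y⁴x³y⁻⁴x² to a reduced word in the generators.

Multiply left to right, reducing at each step:
  x · y⁴ = xy⁴
  (xy⁴) · x³ = y⁴
  (y⁴) · y⁻⁴ = e
  e · x² = x²

Answer: x²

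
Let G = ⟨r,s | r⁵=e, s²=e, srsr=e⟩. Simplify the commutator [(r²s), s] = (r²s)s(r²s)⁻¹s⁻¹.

[(r²s), s] = (r²s)·s·(r²s)⁻¹·s⁻¹.
  (r²s) · s = r²
  (r²) · (r²s) = r⁴s
  (r⁴s) · s = r⁴

Answer: r⁴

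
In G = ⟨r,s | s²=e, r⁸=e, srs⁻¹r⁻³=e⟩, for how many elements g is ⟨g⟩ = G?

⟨g⟩ = G would require ord(g) = |G| = 16, but the maximum element order in G is 8 < 16. So G is not cyclic and no single element generates it: the count is 0.

Answer: 0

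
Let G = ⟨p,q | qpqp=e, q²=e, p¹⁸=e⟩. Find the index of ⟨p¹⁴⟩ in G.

First find ord(p¹⁴) by computing successive powers:
  (p¹⁴)¹ = p¹⁴, (p¹⁴)² = p¹⁰, (p¹⁴)³ = p⁶, (p¹⁴)⁴ = p², (p¹⁴)⁵ = p¹⁶, (p¹⁴)⁶ = p¹², (p¹⁴)⁷ = p⁸, (p¹⁴)⁸ = p⁴, (p¹⁴)⁹ = e.
So |⟨p¹⁴⟩| = ord(p¹⁴) = 9. With |G| = 36, by Lagrange [G : ⟨p¹⁴⟩] = 36/9 = 4.

Answer: 4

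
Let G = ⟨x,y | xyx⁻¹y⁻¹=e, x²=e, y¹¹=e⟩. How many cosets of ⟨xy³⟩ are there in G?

First find ord(xy³) by computing successive powers:
  (xy³)¹ = xy³, (xy³)² = y⁶, (xy³)³ = xy⁹, (xy³)⁴ = y, (xy³)⁵ = xy⁴, (xy³)⁶ = y⁷, (xy³)⁷ = xy¹⁰, (xy³)⁸ = y², (xy³)⁹ = xy⁵, (xy³)¹⁰ = y⁸, (xy³)¹¹ = x, (xy³)¹² = y³, (xy³)¹³ = xy⁶, (xy³)¹⁴ = y⁹, (xy³)¹⁵ = xy, (xy³)¹⁶ = y⁴, (xy³)¹⁷ = xy⁷, (xy³)¹⁸ = y¹⁰, (xy³)¹⁹ = xy², (xy³)²⁰ = y⁵, (xy³)²¹ = xy⁸, (xy³)²² = e.
So |⟨xy³⟩| = ord(xy³) = 22. With |G| = 22, by Lagrange [G : ⟨xy³⟩] = 22/22 = 1.

Answer: 1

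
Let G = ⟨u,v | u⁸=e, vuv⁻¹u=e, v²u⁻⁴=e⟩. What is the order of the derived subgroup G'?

G' = [G, G] is generated by all commutators. The generator-pair commutators are: [u, v] = u².
The subgroup they normally generate is {e, u², u⁴, u⁶}, of order 4.
Check: |G/G'| = 16/4 = 4 is the order of the abelianisation.

Answer: 4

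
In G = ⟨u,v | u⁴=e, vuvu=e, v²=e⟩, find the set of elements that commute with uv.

⟨uv⟩ ⊆ C_G(uv) since powers of uv commute with uv; so |C_G(uv)| ≥ |⟨uv⟩| = 2.
By orbit–stabilizer, |C_G(uv)| = |G| / |conj. class of uv| = 8 / 2 = 4.
The 4 elements commuting with uv are {e, u², u³v, uv}.

Answer: {e, u², u³v, uv}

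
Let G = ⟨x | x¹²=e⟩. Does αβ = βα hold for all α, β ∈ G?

G has a single generator, so G is cyclic and hence abelian.

Answer: Yes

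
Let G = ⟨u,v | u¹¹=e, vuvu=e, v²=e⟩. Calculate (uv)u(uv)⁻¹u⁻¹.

[(uv), u] = (uv)·u·(uv)⁻¹·u⁻¹.
  (uv) · u = v
  v · (uv) = u¹⁰
  (u¹⁰) · (u¹⁰) = u⁹

Answer: u⁹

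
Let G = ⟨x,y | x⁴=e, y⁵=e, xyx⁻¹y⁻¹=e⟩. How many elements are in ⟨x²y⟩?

|⟨x²y⟩| equals the order of x²y. Compute successive powers until reaching e:
  (x²y)¹ = x²y, (x²y)² = y², (x²y)³ = x²y³, (x²y)⁴ = y⁴, (x²y)⁵ = x², (x²y)⁶ = y, (x²y)⁷ = x²y², (x²y)⁸ = y³, (x²y)⁹ = x²y⁴, (x²y)¹⁰ = e.
The smallest positive k with (x²y)ᵏ = e is 10, so |⟨x²y⟩| = 10.

Answer: 10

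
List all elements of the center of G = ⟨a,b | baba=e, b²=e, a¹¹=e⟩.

An element z ∈ Z(G) iff z commutes with every generator.
For example e is central: e·a = a = a·e; e·b = b = b·e.
Whereas a ∉ Z(G) since a·b = ab ≠ a¹⁰b = b·a.
Checking each of the 22 elements this way gives Z(G) = {e}, of order 1.

Answer: {e}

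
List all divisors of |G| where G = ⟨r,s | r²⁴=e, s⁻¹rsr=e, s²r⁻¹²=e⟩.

|G| = 48 = 2⁴ · 3. By Lagrange's theorem the order of any subgroup divides 48; the divisors of 48 are 1, 2, 3, 4, 6, 8, 12, 16, 24, 48.

Answer: 1, 2, 3, 4, 6, 8, 12, 16, 24, 48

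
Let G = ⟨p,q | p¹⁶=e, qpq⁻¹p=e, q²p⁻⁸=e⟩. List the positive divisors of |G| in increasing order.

|G| = 32 = 2⁵. By Lagrange's theorem the order of any subgroup divides 32; the divisors of 32 are 1, 2, 4, 8, 16, 32.

Answer: 1, 2, 4, 8, 16, 32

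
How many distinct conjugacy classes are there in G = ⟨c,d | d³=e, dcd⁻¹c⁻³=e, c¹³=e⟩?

The conjugacy classes (representative and size) are:
  [e] (size 1), [c] (size 3), [c⁵] (size 3), [c¹⁰] (size 3), [c⁸] (size 3), [c¹⁰d] (size 13), [c⁷d²] (size 13).
Class equation: 1 + 3 + 3 + 3 + 3 + 13 + 13 = 39 = |G|. So G has 7 conjugacy classes.

Answer: 7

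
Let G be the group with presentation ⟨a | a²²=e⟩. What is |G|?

G is generated by a single element, so G is cyclic. The relator gives a²² = e and no smaller power is forced to be e, so the 22 powers {a, e, a², a³, a⁴, a⁵, a⁶, a⁷, a⁸, a⁹, a²¹, a²⁰, a¹², a¹³, a¹¹, a¹⁰, a¹⁴, a¹⁵, a¹⁶, a¹⁷, a¹⁸, a¹⁹} are distinct. Hence |G| = 22.

Answer: 22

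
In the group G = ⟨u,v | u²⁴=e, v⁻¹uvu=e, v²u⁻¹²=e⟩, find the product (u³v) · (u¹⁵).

Compute (u³v) · (u¹⁵) by multiplying left to right and reducing via the relations at each step:
  (u³v) · u¹⁵ = v⁻¹

Answer: v⁻¹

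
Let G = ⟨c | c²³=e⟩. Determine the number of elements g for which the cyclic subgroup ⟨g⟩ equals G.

G is cyclic of order 23. An element generates G iff its order is 23, and a cyclic group of order 23 has exactly φ(23) = 22 such elements.

Answer: 22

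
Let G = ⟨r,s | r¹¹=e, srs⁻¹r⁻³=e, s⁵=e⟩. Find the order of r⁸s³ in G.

Compute successive powers until reaching e:
  (r⁸s³)¹ = r⁸s³, (r⁸s³)² = r⁴s, (r⁸s³)³ = r⁶s⁴, (r⁸s³)⁴ = r⁵s², (r⁸s³)⁵ = e.
The smallest positive k with (r⁸s³)ᵏ = e is 5.

Answer: 5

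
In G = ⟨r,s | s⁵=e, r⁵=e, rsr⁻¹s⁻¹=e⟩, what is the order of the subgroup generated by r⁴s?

|⟨r⁴s⟩| equals the order of r⁴s. Compute successive powers until reaching e:
  (r⁴s)¹ = r⁴s, (r⁴s)² = r³s², (r⁴s)³ = r²s³, (r⁴s)⁴ = rs⁴, (r⁴s)⁵ = e.
The smallest positive k with (r⁴s)ᵏ = e is 5, so |⟨r⁴s⟩| = 5.

Answer: 5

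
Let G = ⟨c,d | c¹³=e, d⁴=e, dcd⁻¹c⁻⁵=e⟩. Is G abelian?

c·d = cd but d·c = c⁵d, so c·d ≠ d·c and G is not abelian.

Answer: No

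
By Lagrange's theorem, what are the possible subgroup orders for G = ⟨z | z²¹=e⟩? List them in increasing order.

|G| = 21 = 3 · 7. By Lagrange's theorem the order of any subgroup divides 21; the divisors of 21 are 1, 3, 7, 21.

Answer: 1, 3, 7, 21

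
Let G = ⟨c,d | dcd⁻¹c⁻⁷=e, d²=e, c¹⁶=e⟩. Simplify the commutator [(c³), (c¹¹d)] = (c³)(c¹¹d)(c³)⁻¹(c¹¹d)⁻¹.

[(c³), (c¹¹d)] = (c³)·(c¹¹d)·(c³)⁻¹·(c¹¹d)⁻¹.
  (c³) · (c¹¹d) = c¹⁴d
  (c¹⁴d) · (c¹³) = c⁹d
  (c⁹d) · (c³d) = c¹⁴

Answer: c¹⁴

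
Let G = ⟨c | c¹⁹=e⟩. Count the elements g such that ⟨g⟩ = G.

G is cyclic of order 19. An element generates G iff its order is 19, and a cyclic group of order 19 has exactly φ(19) = 18 such elements.

Answer: 18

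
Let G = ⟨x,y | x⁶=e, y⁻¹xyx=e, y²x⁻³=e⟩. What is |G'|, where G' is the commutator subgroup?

G' = [G, G] is generated by all commutators. The generator-pair commutators are: [x, y] = x².
The subgroup they normally generate is {e, x², x⁴}, of order 3.
Check: |G/G'| = 12/3 = 4 is the order of the abelianisation.

Answer: 3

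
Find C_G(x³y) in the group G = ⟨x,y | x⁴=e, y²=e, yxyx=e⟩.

⟨x³y⟩ ⊆ C_G(x³y) since powers of x³y commute with x³y; so |C_G(x³y)| ≥ |⟨x³y⟩| = 2.
By orbit–stabilizer, |C_G(x³y)| = |G| / |conj. class of x³y| = 8 / 2 = 4.
The 4 elements commuting with x³y are {e, x², x³y, xy}.

Answer: {e, x², x³y, xy}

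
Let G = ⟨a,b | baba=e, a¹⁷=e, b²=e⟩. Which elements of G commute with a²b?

⟨a²b⟩ ⊆ C_G(a²b) since powers of a²b commute with a²b; so |C_G(a²b)| ≥ |⟨a²b⟩| = 2.
By orbit–stabilizer, |C_G(a²b)| = |G| / |conj. class of a²b| = 34 / 17 = 2.
The 2 elements commuting with a²b are {e, a²b}.

Answer: {e, a²b}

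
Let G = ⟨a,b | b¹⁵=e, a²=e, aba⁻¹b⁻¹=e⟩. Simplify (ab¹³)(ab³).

Compute (ab¹³) · (ab³) by multiplying left to right and reducing via the relations at each step:
  (ab¹³) · a = b¹³
  (b¹³) · b³ = b

Answer: b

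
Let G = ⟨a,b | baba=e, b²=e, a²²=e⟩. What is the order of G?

Enumerate words in the generators, reducing via the relations: the distinct elements are
  {a, b, e, ab, a², a³, a⁴, a⁵, a⁶, a⁷, a⁸, a⁹, a²b, a²¹, a²⁰, a³b, a¹², a¹³, a¹¹, a¹⁰, a¹⁴, a¹⁵, a¹⁶, a¹⁷, a¹⁸, a¹⁹, a⁴b, a⁵b, a⁶b, a⁷b, a⁸b, a⁹b, a²¹b, a²⁰b, a¹²b, a¹³b, a¹¹b, a¹⁰b, a¹⁴b, a¹⁵b, a¹⁶b, a¹⁷b, a¹⁸b, a¹⁹b}.
No further products give new elements, so |G| = 44.

Answer: 44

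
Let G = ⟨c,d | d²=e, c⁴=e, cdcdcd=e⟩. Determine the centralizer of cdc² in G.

⟨cdc²⟩ ⊆ C_G(cdc²) since powers of cdc² commute with cdc²; so |C_G(cdc²)| ≥ |⟨cdc²⟩| = 3.
By orbit–stabilizer, |C_G(cdc²)| = |G| / |conj. class of cdc²| = 24 / 8 = 3.
The 3 elements commuting with cdc² are {e, c²dc³, cdc²}.

Answer: {e, c²dc³, cdc²}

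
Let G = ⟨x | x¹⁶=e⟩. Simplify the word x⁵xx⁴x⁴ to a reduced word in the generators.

Multiply left to right, reducing at each step:
  (x⁵) · x = x⁶
  (x⁶) · x⁴ = x¹⁰
  (x¹⁰) · x⁴ = x¹⁴

Answer: x¹⁴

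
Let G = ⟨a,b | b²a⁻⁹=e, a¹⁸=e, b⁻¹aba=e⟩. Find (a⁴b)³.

Compute successive powers of (a⁴b), reducing at each step:
  (a⁴b)²: (a⁴b) · a⁴ = b;   b · b = a⁹
  (a⁴b)³: (a⁹) · a⁴ = a¹³;   (a¹³) · b = a⁴b⁻¹

Answer: a⁴b⁻¹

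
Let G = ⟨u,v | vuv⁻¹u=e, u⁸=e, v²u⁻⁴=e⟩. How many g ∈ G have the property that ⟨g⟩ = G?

⟨g⟩ = G would require ord(g) = |G| = 16, but the maximum element order in G is 8 < 16. So G is not cyclic and no single element generates it: the count is 0.

Answer: 0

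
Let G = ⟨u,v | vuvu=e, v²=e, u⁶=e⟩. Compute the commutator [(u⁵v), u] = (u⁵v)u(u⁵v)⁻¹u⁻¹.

[(u⁵v), u] = (u⁵v)·u·(u⁵v)⁻¹·u⁻¹.
  (u⁵v) · u = u⁴v
  (u⁴v) · (u⁵v) = u⁵
  (u⁵) · (u⁵) = u⁴

Answer: u⁴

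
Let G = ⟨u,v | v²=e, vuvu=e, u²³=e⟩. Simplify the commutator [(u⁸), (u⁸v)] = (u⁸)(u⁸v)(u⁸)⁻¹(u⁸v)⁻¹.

[(u⁸), (u⁸v)] = (u⁸)·(u⁸v)·(u⁸)⁻¹·(u⁸v)⁻¹.
  (u⁸) · (u⁸v) = u¹⁶v
  (u¹⁶v) · (u¹⁵) = uv
  (uv) · (u⁸v) = u¹⁶

Answer: u¹⁶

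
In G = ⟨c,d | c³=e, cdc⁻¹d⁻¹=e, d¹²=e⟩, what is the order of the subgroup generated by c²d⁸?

|⟨c²d⁸⟩| equals the order of c²d⁸. Compute successive powers until reaching e:
  (c²d⁸)¹ = c²d⁸, (c²d⁸)² = cd⁴, (c²d⁸)³ = e.
The smallest positive k with (c²d⁸)ᵏ = e is 3, so |⟨c²d⁸⟩| = 3.

Answer: 3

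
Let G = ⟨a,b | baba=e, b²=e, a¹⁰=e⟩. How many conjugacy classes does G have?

The conjugacy classes (representative and size) are:
  [e] (size 1), [a] (size 2), [a²] (size 2), [a³] (size 2), [a⁴] (size 2), [a⁵] (size 1), [a²b] (size 5), [a³b] (size 5).
Class equation: 1 + 2 + 2 + 2 + 2 + 1 + 5 + 5 = 20 = |G|. So G has 8 conjugacy classes.

Answer: 8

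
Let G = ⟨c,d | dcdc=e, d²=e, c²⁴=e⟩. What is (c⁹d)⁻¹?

The order of (c⁹d) is 2 (smallest k with (c⁹d)ᵏ = e), so (c⁹d)⁻¹ = (c⁹d)¹ = c⁹d.
Check: (c⁹d) · (c⁹d) → (c⁹d) · c⁹ = d;   d · d = e, giving e as required.

Answer: c⁹d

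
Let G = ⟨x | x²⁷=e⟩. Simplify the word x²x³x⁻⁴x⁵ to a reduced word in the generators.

Multiply left to right, reducing at each step:
  (x²) · x³ = x⁵
  (x⁵) · x⁻⁴ = x
  x · x⁵ = x⁶

Answer: x⁶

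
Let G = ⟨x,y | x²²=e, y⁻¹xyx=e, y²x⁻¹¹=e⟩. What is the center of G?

An element z ∈ Z(G) iff z commutes with every generator.
For example x¹¹ is central: (x¹¹)·x = x¹² = x·(x¹¹); (x¹¹)·y = y⁻¹ = y·(x¹¹).
Whereas x ∉ Z(G) since x·y = xy ≠ x¹⁰y⁻¹ = y·x.
Checking each of the 44 elements this way gives Z(G) = {e, x¹¹}, of order 2.

Answer: {e, x¹¹}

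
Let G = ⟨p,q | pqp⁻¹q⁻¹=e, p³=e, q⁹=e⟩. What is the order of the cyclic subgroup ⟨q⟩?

|⟨q⟩| equals the order of q. Compute successive powers until reaching e:
  q¹ = q, q² = q², q³ = q³, q⁴ = q⁴, q⁵ = q⁵, q⁶ = q⁶, q⁷ = q⁷, q⁸ = q⁸, q⁹ = e.
The smallest positive k with qᵏ = e is 9, so |⟨q⟩| = 9.

Answer: 9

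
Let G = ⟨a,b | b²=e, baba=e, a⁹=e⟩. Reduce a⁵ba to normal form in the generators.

Multiply left to right, reducing at each step:
  (a⁵) · b = a⁵b
  (a⁵b) · a = a⁴b

Answer: a⁴b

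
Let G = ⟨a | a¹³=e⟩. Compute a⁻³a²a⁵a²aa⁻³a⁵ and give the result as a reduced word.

Multiply left to right, reducing at each step:
  (a¹⁰) · a² = a¹²
  (a¹²) · a⁵ = a⁴
  (a⁴) · a² = a⁶
  (a⁶) · a = a⁷
  (a⁷) · a⁻³ = a⁴
  (a⁴) · a⁵ = a⁹

Answer: a⁹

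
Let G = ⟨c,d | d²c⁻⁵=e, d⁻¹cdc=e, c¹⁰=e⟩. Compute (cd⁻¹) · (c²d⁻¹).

Compute (cd⁻¹) · (c²d⁻¹) by multiplying left to right and reducing via the relations at each step:
  (cd⁻¹) · c² = c⁴d
  (c⁴d) · d⁻¹ = c⁴

Answer: c⁴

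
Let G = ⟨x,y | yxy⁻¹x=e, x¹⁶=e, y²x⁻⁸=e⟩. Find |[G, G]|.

G' = [G, G] is generated by all commutators. The generator-pair commutators are: [x, y] = x².
The subgroup they normally generate is {e, x², x⁴, x⁶, x⁸, x¹⁰, x¹², x¹⁴}, of order 8.
Check: |G/G'| = 32/8 = 4 is the order of the abelianisation.

Answer: 8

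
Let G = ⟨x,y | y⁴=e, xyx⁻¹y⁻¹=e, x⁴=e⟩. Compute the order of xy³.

Compute successive powers until reaching e:
  (xy³)¹ = xy³, (xy³)² = x²y², (xy³)³ = x³y, (xy³)⁴ = e.
The smallest positive k with (xy³)ᵏ = e is 4.

Answer: 4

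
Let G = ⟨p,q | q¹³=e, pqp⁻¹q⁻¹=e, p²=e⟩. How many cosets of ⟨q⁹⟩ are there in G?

First find ord(q⁹) by computing successive powers:
  (q⁹)¹ = q⁹, (q⁹)² = q⁵, (q⁹)³ = q, (q⁹)⁴ = q¹⁰, (q⁹)⁵ = q⁶, (q⁹)⁶ = q², (q⁹)⁷ = q¹¹, (q⁹)⁸ = q⁷, (q⁹)⁹ = q³, (q⁹)¹⁰ = q¹², (q⁹)¹¹ = q⁸, (q⁹)¹² = q⁴, (q⁹)¹³ = e.
So |⟨q⁹⟩| = ord(q⁹) = 13. With |G| = 26, by Lagrange [G : ⟨q⁹⟩] = 26/13 = 2.

Answer: 2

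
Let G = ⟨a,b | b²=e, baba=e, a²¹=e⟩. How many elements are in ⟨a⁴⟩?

|⟨a⁴⟩| equals the order of a⁴. Compute successive powers until reaching e:
  (a⁴)¹ = a⁴, (a⁴)² = a⁸, (a⁴)³ = a¹², (a⁴)⁴ = a¹⁶, (a⁴)⁵ = a²⁰, (a⁴)⁶ = a³, (a⁴)⁷ = a⁷, (a⁴)⁸ = a¹¹, (a⁴)⁹ = a¹⁵, (a⁴)¹⁰ = a¹⁹, (a⁴)¹¹ = a², (a⁴)¹² = a⁶, (a⁴)¹³ = a¹⁰, (a⁴)¹⁴ = a¹⁴, (a⁴)¹⁵ = a¹⁸, (a⁴)¹⁶ = a, (a⁴)¹⁷ = a⁵, (a⁴)¹⁸ = a⁹, (a⁴)¹⁹ = a¹³, (a⁴)²⁰ = a¹⁷, (a⁴)²¹ = e.
The smallest positive k with (a⁴)ᵏ = e is 21, so |⟨a⁴⟩| = 21.

Answer: 21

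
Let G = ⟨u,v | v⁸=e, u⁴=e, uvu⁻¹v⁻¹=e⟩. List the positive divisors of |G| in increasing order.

|G| = 32 = 2⁵. By Lagrange's theorem the order of any subgroup divides 32; the divisors of 32 are 1, 2, 4, 8, 16, 32.

Answer: 1, 2, 4, 8, 16, 32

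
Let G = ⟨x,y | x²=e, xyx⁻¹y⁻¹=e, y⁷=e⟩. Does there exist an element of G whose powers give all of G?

|G| = 14. The element xy has order 14 (its powers give 14 distinct elements), so ⟨xy⟩ = G and G is cyclic.

Answer: Yes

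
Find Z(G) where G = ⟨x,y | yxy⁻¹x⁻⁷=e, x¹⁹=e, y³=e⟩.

An element z ∈ Z(G) iff z commutes with every generator.
For example e is central: e·x = x = x·e; e·y = y = y·e.
Whereas x ∉ Z(G) since x·y = xy ≠ x⁷y = y·x.
Checking each of the 57 elements this way gives Z(G) = {e}, of order 1.

Answer: {e}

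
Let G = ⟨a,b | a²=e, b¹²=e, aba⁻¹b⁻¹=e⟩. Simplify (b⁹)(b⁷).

Compute (b⁹) · (b⁷) by multiplying left to right and reducing via the relations at each step:
  (b⁹) · b⁷ = b⁴

Answer: b⁴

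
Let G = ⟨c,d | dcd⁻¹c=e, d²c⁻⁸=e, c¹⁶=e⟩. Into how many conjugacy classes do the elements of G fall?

The conjugacy classes (representative and size) are:
  [e] (size 1), [c] (size 2), [c¹⁴] (size 2), [c¹³] (size 2), [c¹²] (size 2), [c⁵] (size 2), [c¹⁰] (size 2), [c⁷] (size 2), [c⁸] (size 1), [d⁻¹] (size 8), [c⁷d⁻¹] (size 8).
Class equation: 1 + 2 + 2 + 2 + 2 + 2 + 2 + 2 + 1 + 8 + 8 = 32 = |G|. So G has 11 conjugacy classes.

Answer: 11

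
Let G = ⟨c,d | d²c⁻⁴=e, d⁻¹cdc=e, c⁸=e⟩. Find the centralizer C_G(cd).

⟨cd⟩ ⊆ C_G(cd) since powers of cd commute with cd; so |C_G(cd)| ≥ |⟨cd⟩| = 4.
By orbit–stabilizer, |C_G(cd)| = |G| / |conj. class of cd| = 16 / 4 = 4.
The 4 elements commuting with cd are {e, c⁴, cd, cd⁻¹}.

Answer: {e, c⁴, cd, cd⁻¹}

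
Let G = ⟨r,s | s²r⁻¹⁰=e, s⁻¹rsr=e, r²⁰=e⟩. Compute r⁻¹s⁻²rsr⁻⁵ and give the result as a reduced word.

Multiply left to right, reducing at each step:
  (r¹⁹) · s⁻² = r⁹
  (r⁹) · r = r¹⁰
  (r¹⁰) · s = s⁻¹
  (s⁻¹) · r⁻⁵ = r⁵s⁻¹

Answer: r⁵s⁻¹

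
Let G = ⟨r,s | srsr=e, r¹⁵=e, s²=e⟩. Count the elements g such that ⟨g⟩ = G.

⟨g⟩ = G would require ord(g) = |G| = 30, but the maximum element order in G is 15 < 30. So G is not cyclic and no single element generates it: the count is 0.

Answer: 0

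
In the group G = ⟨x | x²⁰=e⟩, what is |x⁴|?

Compute successive powers until reaching e:
  (x⁴)¹ = x⁴, (x⁴)² = x⁸, (x⁴)³ = x¹², (x⁴)⁴ = x¹⁶, (x⁴)⁵ = e.
The smallest positive k with (x⁴)ᵏ = e is 5.

Answer: 5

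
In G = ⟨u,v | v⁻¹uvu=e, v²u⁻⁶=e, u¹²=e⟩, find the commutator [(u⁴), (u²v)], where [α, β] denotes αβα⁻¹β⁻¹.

[(u⁴), (u²v)] = (u⁴)·(u²v)·(u⁴)⁻¹·(u²v)⁻¹.
  (u⁴) · (u²v) = v⁻¹
  (v⁻¹) · (u⁸) = u⁴v⁻¹
  (u⁴v⁻¹) · (u²v⁻¹) = u⁸

Answer: u⁸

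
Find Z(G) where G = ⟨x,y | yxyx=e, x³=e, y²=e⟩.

An element z ∈ Z(G) iff z commutes with every generator.
For example e is central: e·x = x = x·e; e·y = y = y·e.
Whereas x ∉ Z(G) since x·y = xy ≠ x²y = y·x.
Checking each of the 6 elements this way gives Z(G) = {e}, of order 1.

Answer: {e}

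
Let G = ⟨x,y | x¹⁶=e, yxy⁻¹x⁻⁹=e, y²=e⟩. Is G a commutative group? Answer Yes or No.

x·y = xy but y·x = x⁹y, so x·y ≠ y·x and G is not abelian.

Answer: No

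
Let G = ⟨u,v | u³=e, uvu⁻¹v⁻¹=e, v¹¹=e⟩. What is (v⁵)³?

Compute successive powers of (v⁵), reducing at each step:
  (v⁵)²: (v⁵) · v⁵ = v¹⁰
  (v⁵)³: (v¹⁰) · v⁵ = v⁴

Answer: v⁴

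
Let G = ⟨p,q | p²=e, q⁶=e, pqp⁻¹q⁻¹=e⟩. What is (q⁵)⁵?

Compute successive powers of (q⁵), reducing at each step:
  (q⁵)²: (q⁵) · q⁵ = q⁴
  (q⁵)³: (q⁴) · q⁵ = q³
  (q⁵)⁴: (q³) · q⁵ = q²
  (q⁵)⁵: (q²) · q⁵ = q

Answer: q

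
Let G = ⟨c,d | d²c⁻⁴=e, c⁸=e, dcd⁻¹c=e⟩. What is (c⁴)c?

Compute (c⁴) · c by multiplying left to right and reducing via the relations at each step:
  (c⁴) · c = c⁵

Answer: c⁵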